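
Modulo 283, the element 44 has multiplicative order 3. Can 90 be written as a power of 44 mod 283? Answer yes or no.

no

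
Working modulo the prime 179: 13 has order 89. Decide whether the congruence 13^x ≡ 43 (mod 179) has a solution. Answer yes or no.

43 ∈ ⟨13⟩ iff 43^89 ≡ 1 (mod 179), since |⟨13⟩| = 89.
43^89 mod 179 = 1.
Since 1 = 1, 43 lies in the subgroup.

yes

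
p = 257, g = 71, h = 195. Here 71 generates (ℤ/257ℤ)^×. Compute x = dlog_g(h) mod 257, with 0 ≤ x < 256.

246

Baby-step giant-step with m = ceil(sqrt(256)) = 16.
Baby table (71^j mod 257 for j=0..15):
  0:1  1:71  2:158  3:167  4:35  5:172  6:133  7:191
  8:197  9:109  10:29  11:3  12:213  13:217  14:244  15:105
Giant step factor: 71^(-16) ≡ 129 (mod 257).
Scan 195·129^i mod 257 for i = 0, 1, …:
  i=0: 195   i=1: 226   i=2: 113   i=3: 185
  i=4: 221   i=5: 239   i=6: 248   i=7: 124
  i=8: 62   i=9: 31     …   i=14: 9
  i=15: 133
Match at i=15, j=6: x = 15·16 + 6 = 246.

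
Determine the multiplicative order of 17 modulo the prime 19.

The order of 17 must divide p − 1 = 18 = 2 · 3^2.
Divisors: 1, 2, 3, 6, 9, 18.
Check each in increasing order: 17^1 ≡ 17;  17^2 ≡ 4;  17^3 ≡ 11;  17^6 ≡ 7;  17^9 ≡ 1.
Smallest exponent giving 1 is 9.

9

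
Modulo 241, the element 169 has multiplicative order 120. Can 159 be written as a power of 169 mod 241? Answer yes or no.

yes

159 ∈ ⟨169⟩ iff 159^120 ≡ 1 (mod 241), since |⟨169⟩| = 120.
159^120 mod 241 = 1.
Since 1 = 1, 159 lies in the subgroup.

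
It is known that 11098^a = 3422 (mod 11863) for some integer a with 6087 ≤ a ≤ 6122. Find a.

Compute 11098^6087 mod 11863 = 3671, then multiply by 11098 repeatedly:
  11098^6087=3671  11098^6088=3216  11098^6089=7264  11098^6090=6787  11098^6091=3939
  11098^6092=11730  11098^6093=6841  11098^6094=10081  11098^6095=10848  11098^6096=5380
  11098^6097=761  11098^6098=10985  11098^6099=7342  11098^6100=6432  11098^6101=2665
  11098^6102=1711  11098^6103=7878  11098^6104=11597  11098^6105=1819  11098^6106=8299
  11098^6107=9833  11098^6108=10760  11098^6109=1522  11098^6110=10107  11098^6111=2821
  11098^6112=1001  11098^6113=5330  11098^6114=3422
Found 3422 at exponent 6114.

6114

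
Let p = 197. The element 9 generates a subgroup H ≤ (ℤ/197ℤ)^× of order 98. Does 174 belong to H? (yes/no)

yes

174 ∈ ⟨9⟩ iff 174^98 ≡ 1 (mod 197), since |⟨9⟩| = 98.
174^98 mod 197 = 1.
Since 1 = 1, 174 lies in the subgroup.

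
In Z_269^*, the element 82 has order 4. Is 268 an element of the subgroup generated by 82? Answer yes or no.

yes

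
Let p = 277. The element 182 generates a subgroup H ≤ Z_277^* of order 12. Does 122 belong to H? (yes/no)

122 ∈ ⟨182⟩ iff 122^12 ≡ 1 (mod 277), since |⟨182⟩| = 12.
122^12 mod 277 = 175.
Since 175 ≠ 1, 122 does not lie in the subgroup.

no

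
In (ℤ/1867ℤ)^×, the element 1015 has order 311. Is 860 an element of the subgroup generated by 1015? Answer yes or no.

860 ∈ ⟨1015⟩ iff 860^311 ≡ 1 (mod 1867), since |⟨1015⟩| = 311.
860^311 mod 1867 = 835.
Since 835 ≠ 1, 860 does not lie in the subgroup.

no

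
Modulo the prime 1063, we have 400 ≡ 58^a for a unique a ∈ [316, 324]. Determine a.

320

Compute 58^316 mod 1063 = 840, then multiply by 58 repeatedly:
  58^316=840  58^317=885  58^318=306  58^319=740  58^320=400
Found 400 at exponent 320.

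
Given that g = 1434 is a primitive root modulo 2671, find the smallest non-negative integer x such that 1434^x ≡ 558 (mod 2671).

649

Baby-step giant-step with m = ceil(sqrt(2670)) = 52.
Baby table (1434^j mod 2671 for j=0..51):
  0:1  1:1434  2:2357  3:1123  4:2440  5:2621  6:417  7:2345
  8:2612  9:866  10:2500  11:518  12:274  13:279  14:2107  15:537
  16:810  17:2326  18:2076  19:1490  20:2531  21:2236  22:1224  23:369
  24:288  25:1658  26:382  27:233  28:247  29:1626  30:2572  31:2268
  32:1705  33:1005  34:1501  35:2279  36:1453  37:222  38:499  39:2409
  40:903  41:2138  42:2255  43:1760  44:2416  45:257  46:2611  47:2103
  48:143  49:2066  50:505  51:329
Giant step factor: 1434^(-52) ≡ 599 (mod 2671).
Scan 558·599^i mod 2671 for i = 0, 1, …:
  i=0: 558   i=1: 367   i=2: 811   i=3: 2338
  i=4: 858   i=5: 1110   i=6: 2482   i=7: 1642
  i=8: 630   i=9: 759   i=10: 571   i=11: 141
  i=12: 1658
Match at i=12, j=25: x = 12·52 + 25 = 649.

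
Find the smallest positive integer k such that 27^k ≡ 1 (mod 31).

The order of 27 must divide p − 1 = 30 = 2 · 3 · 5.
Divisors: 1, 2, 3, 5, 6, 10, 15, 30.
Check each in increasing order: 27^1 ≡ 27;  27^2 ≡ 16;  27^3 ≡ 29;  27^5 ≡ 30;  27^6 ≡ 4;  27^10 ≡ 1.
Smallest exponent giving 1 is 10.

10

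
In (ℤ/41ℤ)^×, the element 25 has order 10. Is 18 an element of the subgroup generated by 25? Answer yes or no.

yes

⟨25⟩ has order 10; its elements mod 41 are {1, 4, 10, 16, 18, 23, 25, 31, 37, 40}.
18 is in this set.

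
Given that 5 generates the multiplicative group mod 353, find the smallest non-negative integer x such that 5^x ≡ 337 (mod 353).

Baby-step giant-step with m = ceil(sqrt(352)) = 19.
Baby table (5^j mod 353 for j=0..18):
  0:1  1:5  2:25  3:125  4:272  5:301  6:93  7:112
  8:207  9:329  10:233  11:106  12:177  13:179  14:189  15:239
  16:136  17:327  18:223
Giant step factor: 5^(-19) ≡ 145 (mod 353).
Scan 337·145^i mod 353 for i = 0, 1, …:
  i=0: 337   i=1: 151   i=2: 9   i=3: 246
  i=4: 17   i=5: 347   i=6: 189
Match at i=6, j=14: x = 6·19 + 14 = 128.

128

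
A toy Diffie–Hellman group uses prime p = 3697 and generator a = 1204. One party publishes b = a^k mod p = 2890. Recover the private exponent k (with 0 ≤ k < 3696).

1063

Baby-step giant-step with m = ceil(sqrt(3696)) = 61.
Baby table (1204^j mod 3697 for j=0..60):
  0:1  1:1204  2:392  3:2449  4:2087  5:2485  6:1067  7:1809
  8:503  9:3001  10:1235  11:746  12:3510  13:369  14:636  15:465
  16:1613  17:1127  18:109  19:1841  20:2061  21:757  22:1966  23:984
  24:1696  25:1240  26:3069  27:1773  28:1523  29:3677  30:1799  31:3251
  32:2778  33:2624  34:2058  35:842  36:790  37:1031  38:2829  39:1179
  40:3565  41:43  42:14  43:2068  44:1791  45:1013  46:3339  47:1517
  48:150  49:3144  50:3345  51:1347  52:2502  53:3050  54:1079  55:1469
  56:1510  57:2813  58:400  59:990  60:1526
Giant step factor: 1204^(-61) ≡ 1514 (mod 3697).
Scan 2890·1514^i mod 3697 for i = 0, 1, …:
  i=0: 2890   i=1: 1909   i=2: 2869   i=3: 3388
  i=4: 1693   i=5: 1181   i=6: 2383   i=7: 3287
  i=8: 356   i=9: 2919     …   i=16: 3091
  i=17: 3069
Match at i=17, j=26: k = 17·61 + 26 = 1063.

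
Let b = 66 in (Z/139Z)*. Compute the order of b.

69

The order of 66 must divide p − 1 = 138 = 2 · 3 · 23.
Divisors: 1, 2, 3, 6, 23, 46, 69, 138.
Check each in increasing order: 66^1 ≡ 66;  66^2 ≡ 47;  66^3 ≡ 44;  66^6 ≡ 129;  66^23 ≡ 42;  66^46 ≡ 96;  66^69 ≡ 1.
Smallest exponent giving 1 is 69.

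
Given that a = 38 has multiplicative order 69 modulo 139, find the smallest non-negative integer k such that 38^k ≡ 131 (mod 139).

Baby-step giant-step with m = ceil(sqrt(69)) = 9.
Baby table (38^j mod 139 for j=0..8):
  0:1  1:38  2:54  3:106  4:136  5:25  6:116  7:99
  8:9
Giant step factor: 38^(-9) ≡ 63 (mod 139).
Scan 131·63^i mod 139 for i = 0, 1, …:
  i=0: 131   i=1: 52   i=2: 79   i=3: 112
  i=4: 106
Match at i=4, j=3: k = 4·9 + 3 = 39.

39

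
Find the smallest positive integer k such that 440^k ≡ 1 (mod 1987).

993

The order of 440 must divide p − 1 = 1986 = 2 · 3 · 331.
Divisors: 1, 2, 3, 6, 331, 662, 993, 1986.
Check each in increasing order: 440^1 ≡ 440;  440^2 ≡ 861;  440^3 ≡ 1310;  440^6 ≡ 1319;  440^331 ≡ 1339;  440^662 ≡ 647;  440^993 ≡ 1.
Smallest exponent giving 1 is 993.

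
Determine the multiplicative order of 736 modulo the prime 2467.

The order of 736 must divide p − 1 = 2466 = 2 · 3^2 · 137.
Divisors: 1, 2, 3, 6, 9, 18, 137, 274, 411, 822, 1233, 2466.
Check each in increasing order: 736^1 ≡ 736;  736^2 ≡ 1423;  736^3 ≡ 1320;  736^6 ≡ 698;  736^9 ≡ 1169;  736^18 ≡ 2310;  736^137 ≡ 216;  736^274 ≡ 2250;  736^411 ≡ 1.
Smallest exponent giving 1 is 411.

411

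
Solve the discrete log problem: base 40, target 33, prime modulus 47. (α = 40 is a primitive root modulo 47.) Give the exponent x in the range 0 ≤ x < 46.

3

Baby-step giant-step with m = ceil(sqrt(46)) = 7.
Baby table (40^j mod 47 for j=0..6):
  0:1  1:40  2:2  3:33  4:4  5:19  6:8
Giant step factor: 40^(-7) ≡ 26 (mod 47).
Scan 33·26^i mod 47 for i = 0, 1, …:
  i=0: 33
Match at i=0, j=3: x = 0·7 + 3 = 3.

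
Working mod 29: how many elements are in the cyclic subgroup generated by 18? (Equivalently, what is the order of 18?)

The order of 18 must divide p − 1 = 28 = 2^2 · 7.
Divisors: 1, 2, 4, 7, 14, 28.
Check each in increasing order: 18^1 ≡ 18;  18^2 ≡ 5;  18^4 ≡ 25;  18^7 ≡ 17;  18^14 ≡ 28;  18^28 ≡ 1.
Smallest exponent giving 1 is 28.

28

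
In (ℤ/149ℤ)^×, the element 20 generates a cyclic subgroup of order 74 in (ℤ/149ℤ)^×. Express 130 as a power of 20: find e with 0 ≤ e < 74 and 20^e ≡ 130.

Baby-step giant-step with m = ceil(sqrt(74)) = 9.
Baby table (20^j mod 149 for j=0..8):
  0:1  1:20  2:102  3:103  4:123  5:76  6:30  7:4
  8:80
Giant step factor: 20^(-9) ≡ 42 (mod 149).
Scan 130·42^i mod 149 for i = 0, 1, …:
  i=0: 130   i=1: 96   i=2: 9   i=3: 80
Match at i=3, j=8: e = 3·9 + 8 = 35.

35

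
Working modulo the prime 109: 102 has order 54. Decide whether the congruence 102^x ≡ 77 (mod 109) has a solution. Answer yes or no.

77 ∈ ⟨102⟩ iff 77^54 ≡ 1 (mod 109), since |⟨102⟩| = 54.
77^54 mod 109 = 108.
Since 108 ≠ 1, 77 does not lie in the subgroup.

no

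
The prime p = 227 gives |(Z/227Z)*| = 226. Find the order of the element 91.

The order of 91 must divide p − 1 = 226 = 2 · 113.
Divisors: 1, 2, 113, 226.
Check each in increasing order: 91^1 ≡ 91;  91^2 ≡ 109;  91^113 ≡ 226;  91^226 ≡ 1.
Smallest exponent giving 1 is 226.

226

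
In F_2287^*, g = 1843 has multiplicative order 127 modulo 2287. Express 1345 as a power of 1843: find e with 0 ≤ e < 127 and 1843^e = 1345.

Baby-step giant-step with m = ceil(sqrt(127)) = 12.
Baby table (1843^j mod 2287 for j=0..11):
  0:1  1:1843  2:454  3:1967  4:286  5:1088  6:1772  7:2247
  8:1751  9:136  10:1365  11:2282
Giant step factor: 1843^(-12) ≡ 512 (mod 2287).
Scan 1345·512^i mod 2287 for i = 0, 1, …:
  i=0: 1345   i=1: 253   i=2: 1464   i=3: 1719
  i=4: 1920   i=5: 1917   i=6: 381   i=7: 677
  i=8: 1287   i=9: 288   i=10: 1088
Match at i=10, j=5: e = 10·12 + 5 = 125.

125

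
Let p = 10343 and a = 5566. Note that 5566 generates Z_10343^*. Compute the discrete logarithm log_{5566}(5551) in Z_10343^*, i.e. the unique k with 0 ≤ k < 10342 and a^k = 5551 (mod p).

Baby-step giant-step with m = ceil(sqrt(10342)) = 102.
Baby table (5566^j mod 10343 for j=0..101):
  0:1  1:5566  2:3071  3:6550  4:8568  5:8258  6:10079  7:9625
  8:6353  9:8424  10:3165  11:2261  12:7638  13:3378  14:8717  15:10152
  16:2223  17:2990  18:453  19:8049  20:5201  21:9052  22:2679  23:7051
  24:4524  25:5722  26:2555  27:9848  28:6411  29:276  30:5452  31:9813
  32:8118  33:6564  34:3748  35:9880  36:8692  37:5461  38:8192  39:4728
  40:3456  41:8459  42:1458  43:6316  44:9342  45:3311  46:8143  47:912
  48:8122  49:8142  50:5689  51:5051  52:1592  53:7464  54:7136  55:1856
  56:8182  57:783  58:3775  59:5017  60:8865  61:6480  62:1639  63:148
  64:6671  65:9759  66:7501  67:6218  68:1710  69:2300  70:7509  71:9374
  72:5592  73:2985  74:3652  75:3037  76:3480  77:7584  78:2761  79:8371
  80:8114  81:4986  82:1807  83:4366  84:5449  85:3458  86:9248  87:7600
  88:9073  89:5792  90:9484  91:7615  92:9819  93:142  94:4304  95:1676
  96:9573  97:6525  98:3877  99:3884  100:1474  101:2285
Giant step factor: 5566^(-102) ≡ 5914 (mod 10343).
Scan 5551·5914^i mod 10343 for i = 0, 1, …:
  i=0: 5551   i=1: 10275   i=2: 1225   i=3: 4550
  i=4: 6557   i=5: 2191   i=6: 8138   i=7: 2153
  i=8: 609   i=9: 2262     …   i=94: 6763
  i=95: 1
Match at i=95, j=0: k = 95·102 + 0 = 9690.

9690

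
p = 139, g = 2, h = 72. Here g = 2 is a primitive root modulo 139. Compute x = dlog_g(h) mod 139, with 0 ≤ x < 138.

85

Baby-step giant-step with m = ceil(sqrt(138)) = 12.
Baby table (2^j mod 139 for j=0..11):
  0:1  1:2  2:4  3:8  4:16  5:32  6:64  7:128
  8:117  9:95  10:51  11:102
Giant step factor: 2^(-12) ≡ 77 (mod 139).
Scan 72·77^i mod 139 for i = 0, 1, …:
  i=0: 72   i=1: 123   i=2: 19   i=3: 73
  i=4: 61   i=5: 110   i=6: 130   i=7: 2
Match at i=7, j=1: x = 7·12 + 1 = 85.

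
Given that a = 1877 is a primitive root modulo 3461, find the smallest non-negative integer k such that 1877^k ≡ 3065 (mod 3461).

2919

Baby-step giant-step with m = ceil(sqrt(3460)) = 59.
Baby table (1877^j mod 3461 for j=0..58):
  0:1  1:1877  2:3292  3:1199  4:873  5:1568  6:1286  7:1505
  8:709  9:1769  10:1314  11:2146  12:2899  13:731  14:1531  15:1057
  16:836  17:1339  18:617  19:2135  20:3018  21:2590  22:2186  23:1837
  24:893  25:1037  26:1367  27:1258  28:864  29:1980  30:2807  31:1097
  32:3235  33:1501  34:123  35:2445  36:3440  37:2115  38:88  39:2509
  40:2433  41:1682  42:682  43:3005  44:2416  45:922  46:94  47:3388
  48:1419  49:1954  50:2459  51:2030  52:3210  53:3030  54:887  55:158
  56:2381  57:986  58:2548
Giant step factor: 1877^(-59) ≡ 3290 (mod 3461).
Scan 3065·3290^i mod 3461 for i = 0, 1, …:
  i=0: 3065   i=1: 1957   i=2: 1070   i=3: 463
  i=4: 430   i=5: 2612   i=6: 3278   i=7: 144
  i=8: 3064   i=9: 2128     …   i=48: 2363
  i=49: 864
Match at i=49, j=28: k = 49·59 + 28 = 2919.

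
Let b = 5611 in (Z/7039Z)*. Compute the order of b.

2346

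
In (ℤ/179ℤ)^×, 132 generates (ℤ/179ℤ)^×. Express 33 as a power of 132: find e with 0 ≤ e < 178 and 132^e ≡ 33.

85

Baby-step giant-step with m = ceil(sqrt(178)) = 14.
Baby table (132^j mod 179 for j=0..13):
  0:1  1:132  2:61  3:176  4:141  5:175  6:9  7:114
  8:12  9:152  10:16  11:143  12:81  13:131
Giant step factor: 132^(-14) ≡ 121 (mod 179).
Scan 33·121^i mod 179 for i = 0, 1, …:
  i=0: 33   i=1: 55   i=2: 32   i=3: 113
  i=4: 69   i=5: 115   i=6: 132
Match at i=6, j=1: e = 6·14 + 1 = 85.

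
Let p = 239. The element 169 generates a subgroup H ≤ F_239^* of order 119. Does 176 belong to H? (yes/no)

yes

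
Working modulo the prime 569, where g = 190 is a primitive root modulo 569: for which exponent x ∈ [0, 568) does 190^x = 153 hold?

Baby-step giant-step with m = ceil(sqrt(568)) = 24.
Baby table (190^j mod 569 for j=0..23):
  0:1  1:190  2:253  3:274  4:281  5:473  6:537  7:179
  8:439  9:336  10:112  11:227  12:455  13:531  14:177  15:59
  16:399  17:133  18:234  19:78  20:26  21:388  22:319  23:296
Giant step factor: 190^(-24) ≡ 25 (mod 569).
Scan 153·25^i mod 569 for i = 0, 1, …:
  i=0: 153   i=1: 411   i=2: 33   i=3: 256
  i=4: 141   i=5: 111   i=6: 499   i=7: 526
  i=8: 63   i=9: 437     …   i=21: 450
  i=22: 439
Match at i=22, j=8: x = 22·24 + 8 = 536.

536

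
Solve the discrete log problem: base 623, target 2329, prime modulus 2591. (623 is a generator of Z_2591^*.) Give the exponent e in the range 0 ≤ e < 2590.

Baby-step giant-step with m = ceil(sqrt(2590)) = 51.
Baby table (623^j mod 2591 for j=0..50):
  0:1  1:623  2:2070  3:1883  4:1977  5:946  6:1201  7:2015
  8:1301  9:2131  10:1021  11:1288  12:1805  13:21  14:128  15:2014
  16:678  17:61  18:1729  19:1902  20:859  21:1411  22:704  23:713
  24:1138  25:1631  26:441  27:97  28:838  29:1283  30:1281  31:35
  32:1077  33:2493  34:1130  35:1829  36:2018  37:579  38:568  39:1488
  40:2037  41:2052  42:1033  43:991  44:735  45:1889  46:533  47:411
  48:2135  49:922  50:1795
Giant step factor: 623^(-51) ≡ 386 (mod 2591).
Scan 2329·386^i mod 2591 for i = 0, 1, …:
  i=0: 2329   i=1: 2508   i=2: 1645   i=3: 175
  i=4: 184   i=5: 1067   i=6: 2484   i=7: 154
  i=8: 2442   i=9: 2079     …   i=26: 1340
  i=27: 1631
Match at i=27, j=25: e = 27·51 + 25 = 1402.

1402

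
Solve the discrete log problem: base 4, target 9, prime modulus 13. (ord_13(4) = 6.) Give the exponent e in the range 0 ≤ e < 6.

4

Successive powers of 4 modulo 13:
  4^0=1  4^1=4  4^2=3  4^3=12  4^4=9
So 4^4 ≡ 9 (mod 13), giving e = 4.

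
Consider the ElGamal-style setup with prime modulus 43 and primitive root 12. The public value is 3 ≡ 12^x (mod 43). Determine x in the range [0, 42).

13

Baby-step giant-step with m = ceil(sqrt(42)) = 7.
Baby table (12^j mod 43 for j=0..6):
  0:1  1:12  2:15  3:8  4:10  5:34  6:21
Giant step factor: 12^(-7) ≡ 7 (mod 43).
Scan 3·7^i mod 43 for i = 0, 1, …:
  i=0: 3   i=1: 21
Match at i=1, j=6: x = 1·7 + 6 = 13.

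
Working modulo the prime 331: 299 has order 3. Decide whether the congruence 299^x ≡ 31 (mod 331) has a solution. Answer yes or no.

yes

31 ∈ ⟨299⟩ iff 31^3 ≡ 1 (mod 331), since |⟨299⟩| = 3.
31^3 mod 331 = 1.
Since 1 = 1, 31 lies in the subgroup.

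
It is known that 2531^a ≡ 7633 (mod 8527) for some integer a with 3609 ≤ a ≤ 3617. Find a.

Compute 2531^3609 mod 8527 = 3818, then multiply by 2531 repeatedly:
  2531^3609=3818  2531^3610=2267  2531^3611=7633
Found 7633 at exponent 3611.

3611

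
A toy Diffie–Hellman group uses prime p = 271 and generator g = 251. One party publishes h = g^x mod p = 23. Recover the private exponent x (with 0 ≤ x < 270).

15

Successive powers of 251 modulo 271:
  251^0=1  251^1=251  251^2=129  251^3=130  251^4=110  251^5=239
  251^6=98  251^7=208  251^8=176  251^9=3  251^10=211  251^11=116
  251^12=119  251^13=59  251^14=175  251^15=23
So 251^15 ≡ 23 (mod 271), giving x = 15.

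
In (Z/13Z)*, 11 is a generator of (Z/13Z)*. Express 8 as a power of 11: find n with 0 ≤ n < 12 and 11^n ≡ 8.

9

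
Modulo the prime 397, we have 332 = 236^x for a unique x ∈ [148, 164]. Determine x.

156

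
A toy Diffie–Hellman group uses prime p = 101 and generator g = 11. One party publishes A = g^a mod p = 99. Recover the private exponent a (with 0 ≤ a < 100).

Successive powers of 11 modulo 101:
  11^0=1  11^1=11  11^2=20  11^3=18  11^4=97  11^5=57
  11^6=21  11^7=29  11^8=16  11^9=75  11^10=17  11^11=86
  11^12=37  11^13=3  11^14=33  11^15=60  11^16=54  11^17=89
  11^18=70  11^19=63  11^20=87  11^21=48  11^22=23  11^23=51
  11^24=56  11^25=10  11^26=9  11^27=99
So 11^27 ≡ 99 (mod 101), giving a = 27.

27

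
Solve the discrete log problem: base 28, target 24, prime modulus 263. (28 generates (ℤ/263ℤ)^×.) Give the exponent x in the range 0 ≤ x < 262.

Baby-step giant-step with m = ceil(sqrt(262)) = 17.
Baby table (28^j mod 263 for j=0..16):
  0:1  1:28  2:258  3:123  4:25  5:174  6:138  7:182
  8:99  9:142  10:31  11:79  12:108  13:131  14:249  15:134
  16:70
Giant step factor: 28^(-17) ≡ 42 (mod 263).
Scan 24·42^i mod 263 for i = 0, 1, …:
  i=0: 24   i=1: 219   i=2: 256   i=3: 232
  i=4: 13   i=5: 20   i=6: 51   i=7: 38
  i=8: 18   i=9: 230   i=10: 192   i=11: 174
Match at i=11, j=5: x = 11·17 + 5 = 192.

192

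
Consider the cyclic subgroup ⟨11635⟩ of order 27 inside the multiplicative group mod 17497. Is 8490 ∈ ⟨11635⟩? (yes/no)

8490 ∈ ⟨11635⟩ iff 8490^27 ≡ 1 (mod 17497), since |⟨11635⟩| = 27.
8490^27 mod 17497 = 57.
Since 57 ≠ 1, 8490 does not lie in the subgroup.

no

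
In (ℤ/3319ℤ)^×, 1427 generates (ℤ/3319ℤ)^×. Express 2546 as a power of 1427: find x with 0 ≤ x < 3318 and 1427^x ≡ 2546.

Baby-step giant-step with m = ceil(sqrt(3318)) = 58.
Baby table (1427^j mod 3319 for j=0..57):
  0:1  1:1427  2:1782  3:560  4:2560  5:2220  6:1614  7:3111
  8:1894  9:1072  10:3004  11:1879  12:2900  13:2826  14:117  15:1009
  16:2716  17:2459  18:810  19:858  20:2974  21:2216  22:2544  23:2621
  24:2973  25:789  26:762  27:2061  28:413  29:1888  30:2467  31:2269
  32:1838  33:816  34:2782  35:390  36:2257  37:1309  38:2665  39:2700
  40:2860  41:2169  42:1855  43:1842  44:3205  45:3272  46:2630  47:2540
  48:232  49:2483  50:1868  51:479  52:3138  53:595  54:2720  55:1529
  56:1300  57:3098
Giant step factor: 1427^(-58) ≡ 2516 (mod 3319).
Scan 2546·2516^i mod 3319 for i = 0, 1, …:
  i=0: 2546   i=1: 66   i=2: 106   i=3: 1176
  i=4: 1587   i=5: 135   i=6: 1122   i=7: 1802
  i=8: 78   i=9: 427     …   i=22: 1453
  i=23: 1529
Match at i=23, j=55: x = 23·58 + 55 = 1389.

1389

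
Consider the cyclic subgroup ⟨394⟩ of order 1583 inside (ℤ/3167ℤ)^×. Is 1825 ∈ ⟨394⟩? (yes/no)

1825 ∈ ⟨394⟩ iff 1825^1583 ≡ 1 (mod 3167), since |⟨394⟩| = 1583.
1825^1583 mod 3167 = 3166.
Since 3166 ≠ 1, 1825 does not lie in the subgroup.

no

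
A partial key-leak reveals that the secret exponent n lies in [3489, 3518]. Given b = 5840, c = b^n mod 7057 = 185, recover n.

3503

Compute 5840^3489 mod 7057 = 652, then multiply by 5840 repeatedly:
  5840^3489=652  5840^3490=3957  5840^3491=4262  5840^3492=41  5840^3493=6559
  5840^3494=6221  5840^3495=1204  5840^3496=2588  5840^3497=4883  5840^3498=6440
  5840^3499=2847  5840^3500=188  5840^3501=4085  5840^3502=3740  5840^3503=185
Found 185 at exponent 3503.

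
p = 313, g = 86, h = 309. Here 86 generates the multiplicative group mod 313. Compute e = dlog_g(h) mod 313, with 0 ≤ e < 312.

184

Baby-step giant-step with m = ceil(sqrt(312)) = 18.
Baby table (86^j mod 313 for j=0..17):
  0:1  1:86  2:197  3:40  4:310  5:55  6:35  7:193
  8:9  9:148  10:208  11:47  12:286  13:182  14:2  15:172
  16:81  17:80
Giant step factor: 86^(-18) ≡ 52 (mod 313).
Scan 309·52^i mod 313 for i = 0, 1, …:
  i=0: 309   i=1: 105   i=2: 139   i=3: 29
  i=4: 256   i=5: 166   i=6: 181   i=7: 22
  i=8: 205   i=9: 18   i=10: 310
Match at i=10, j=4: e = 10·18 + 4 = 184.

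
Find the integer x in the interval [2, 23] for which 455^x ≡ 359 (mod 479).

17

Compute 455^2 mod 479 = 97, then multiply by 455 repeatedly:
  455^2=97  455^3=67  455^4=308  455^5=272  455^6=178
  455^7=39  455^8=22  455^9=430  455^10=218  455^11=37
  455^12=70  455^13=236  455^14=84  455^15=379  455^16=5
  455^17=359
Found 359 at exponent 17.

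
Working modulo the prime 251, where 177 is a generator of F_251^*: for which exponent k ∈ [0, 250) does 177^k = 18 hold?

101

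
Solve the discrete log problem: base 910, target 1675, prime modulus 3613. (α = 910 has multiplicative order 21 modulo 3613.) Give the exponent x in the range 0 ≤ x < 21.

14

Successive powers of 910 modulo 3613:
  910^0=1  910^1=910  910^2=723  910^3=364  910^4=2457  910^5=3036
  910^6=2428  910^7=1937  910^8=3139  910^9=2220  910^10=533  910^11=888
  910^12=2381  910^13=2523  910^14=1675
So 910^14 ≡ 1675 (mod 3613), giving x = 14.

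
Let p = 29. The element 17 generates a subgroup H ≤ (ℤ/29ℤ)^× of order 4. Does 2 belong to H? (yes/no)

2 ∈ ⟨17⟩ iff 2^4 ≡ 1 (mod 29), since |⟨17⟩| = 4.
2^4 mod 29 = 16.
Since 16 ≠ 1, 2 does not lie in the subgroup.

no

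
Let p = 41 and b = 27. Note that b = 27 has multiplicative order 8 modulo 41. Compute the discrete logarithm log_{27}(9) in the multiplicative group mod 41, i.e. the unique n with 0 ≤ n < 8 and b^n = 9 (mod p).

6

Successive powers of 27 modulo 41:
  27^0=1  27^1=27  27^2=32  27^3=3  27^4=40  27^5=14
  27^6=9
So 27^6 ≡ 9 (mod 41), giving n = 6.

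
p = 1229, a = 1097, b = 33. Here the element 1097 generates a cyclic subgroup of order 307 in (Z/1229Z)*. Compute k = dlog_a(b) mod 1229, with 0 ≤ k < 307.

Baby-step giant-step with m = ceil(sqrt(307)) = 18.
Baby table (1097^j mod 1229 for j=0..17):
  0:1  1:1097  2:218  3:720  4:822  5:877  6:991  7:691
  8:963  9:700  10:1004  11:204  12:110  13:228  14:629  15:544
  16:703  17:608
Giant step factor: 1097^(-18) ≡ 53 (mod 1229).
Scan 33·53^i mod 1229 for i = 0, 1, …:
  i=0: 33   i=1: 520   i=2: 522   i=3: 628
  i=4: 101   i=5: 437   i=6: 1039   i=7: 991
Match at i=7, j=6: k = 7·18 + 6 = 132.

132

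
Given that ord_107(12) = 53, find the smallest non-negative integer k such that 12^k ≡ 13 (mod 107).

Baby-step giant-step with m = ceil(sqrt(53)) = 8.
Baby table (12^j mod 107 for j=0..7):
  0:1  1:12  2:37  3:16  4:85  5:57  6:42  7:76
Giant step factor: 12^(-8) ≡ 86 (mod 107).
Scan 13·86^i mod 107 for i = 0, 1, …:
  i=0: 13   i=1: 48   i=2: 62   i=3: 89
  i=4: 57
Match at i=4, j=5: k = 4·8 + 5 = 37.

37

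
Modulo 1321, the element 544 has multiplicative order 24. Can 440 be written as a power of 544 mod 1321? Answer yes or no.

440 ∈ ⟨544⟩ iff 440^24 ≡ 1 (mod 1321), since |⟨544⟩| = 24.
440^24 mod 1321 = 580.
Since 580 ≠ 1, 440 does not lie in the subgroup.

no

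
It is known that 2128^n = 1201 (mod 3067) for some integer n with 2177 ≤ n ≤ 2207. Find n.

Compute 2128^2177 mod 3067 = 1525, then multiply by 2128 repeatedly:
  2128^2177=1525  2128^2178=314  2128^2179=2653  2128^2180=2304  2128^2181=1846
  2128^2182=2528  2128^2183=66  2128^2184=2433  2128^2185=328  2128^2186=1775
  2128^2187=1723  2128^2188=1479  2128^2189=570  2128^2190=1495  2128^2191=881
  2128^2192=831  2128^2193=1776  2128^2194=784  2128^2195=2971  2128^2196=1201
Found 1201 at exponent 2196.

2196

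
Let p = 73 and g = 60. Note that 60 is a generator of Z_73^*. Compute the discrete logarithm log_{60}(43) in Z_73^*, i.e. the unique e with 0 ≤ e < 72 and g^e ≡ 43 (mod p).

Successive powers of 60 modulo 73:
  60^0=1  60^1=60  60^2=23  60^3=66  60^4=18  60^5=58
  60^6=49  60^7=20  60^8=32  60^9=22  60^10=6  60^11=68
  60^12=65  60^13=31  60^14=35  60^15=56  60^16=2  60^17=47
  60^18=46  60^19=59  60^20=36  60^21=43
So 60^21 ≡ 43 (mod 73), giving e = 21.

21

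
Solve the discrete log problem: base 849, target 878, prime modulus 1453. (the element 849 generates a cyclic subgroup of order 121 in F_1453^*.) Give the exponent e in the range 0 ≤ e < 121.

82

Baby-step giant-step with m = ceil(sqrt(121)) = 11.
Baby table (849^j mod 1453 for j=0..10):
  0:1  1:849  2:113  3:39  4:1145  5:48  6:68  7:1065
  8:419  9:1199  10:851
Giant step factor: 849^(-11) ≡ 69 (mod 1453).
Scan 878·69^i mod 1453 for i = 0, 1, …:
  i=0: 878   i=1: 1009   i=2: 1330   i=3: 231
  i=4: 1409   i=5: 1323   i=6: 1201   i=7: 48
Match at i=7, j=5: e = 7·11 + 5 = 82.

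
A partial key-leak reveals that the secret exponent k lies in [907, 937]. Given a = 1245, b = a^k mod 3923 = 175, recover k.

Compute 1245^907 mod 3923 = 953, then multiply by 1245 repeatedly:
  1245^907=953  1245^908=1739  1245^909=3482  1245^910=175
Found 175 at exponent 910.

910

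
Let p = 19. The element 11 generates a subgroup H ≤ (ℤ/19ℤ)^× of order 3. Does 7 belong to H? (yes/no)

yes

⟨11⟩ has order 3; its elements mod 19 are {1, 7, 11}.
7 is in this set.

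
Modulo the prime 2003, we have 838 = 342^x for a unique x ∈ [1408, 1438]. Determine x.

1411

Compute 342^1408 mod 2003 = 1296, then multiply by 342 repeatedly:
  342^1408=1296  342^1409=569  342^1410=307  342^1411=838
Found 838 at exponent 1411.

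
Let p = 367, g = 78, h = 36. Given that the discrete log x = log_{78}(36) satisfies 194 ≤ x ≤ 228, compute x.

202

Compute 78^194 mod 367 = 118, then multiply by 78 repeatedly:
  78^194=118  78^195=29  78^196=60  78^197=276  78^198=242
  78^199=159  78^200=291  78^201=311  78^202=36
Found 36 at exponent 202.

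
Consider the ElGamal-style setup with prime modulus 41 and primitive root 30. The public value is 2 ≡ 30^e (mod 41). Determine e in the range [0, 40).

22

Successive powers of 30 modulo 41:
  30^0=1  30^1=30  30^2=39  30^3=22  30^4=4  30^5=38
  30^6=33  30^7=6  30^8=16  30^9=29  30^10=9  30^11=24
  30^12=23  30^13=34  30^14=36  30^15=14  30^16=10  30^17=13
  30^18=21  30^19=15  30^20=40  30^21=11  30^22=2
So 30^22 ≡ 2 (mod 41), giving e = 22.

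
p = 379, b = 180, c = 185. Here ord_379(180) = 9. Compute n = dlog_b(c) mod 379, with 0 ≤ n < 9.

2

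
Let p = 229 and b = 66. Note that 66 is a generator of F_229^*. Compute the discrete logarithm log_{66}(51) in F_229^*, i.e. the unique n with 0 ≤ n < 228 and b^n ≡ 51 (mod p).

52

Baby-step giant-step with m = ceil(sqrt(228)) = 16.
Baby table (66^j mod 229 for j=0..15):
  0:1  1:66  2:5  3:101  4:25  5:47  6:125  7:6
  8:167  9:30  10:148  11:150  12:53  13:63  14:36  15:86
Giant step factor: 66^(-16) ≡ 14 (mod 229).
Scan 51·14^i mod 229 for i = 0, 1, …:
  i=0: 51   i=1: 27   i=2: 149   i=3: 25
Match at i=3, j=4: n = 3·16 + 4 = 52.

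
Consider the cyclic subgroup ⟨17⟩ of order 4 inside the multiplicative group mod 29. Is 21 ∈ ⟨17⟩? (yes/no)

no

⟨17⟩ has order 4; its elements mod 29 are {1, 12, 17, 28}.
21 is not in this set.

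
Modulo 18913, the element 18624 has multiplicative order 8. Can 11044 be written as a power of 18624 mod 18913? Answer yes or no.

yes

11044 ∈ ⟨18624⟩ iff 11044^8 ≡ 1 (mod 18913), since |⟨18624⟩| = 8.
11044^8 mod 18913 = 1.
Since 1 = 1, 11044 lies in the subgroup.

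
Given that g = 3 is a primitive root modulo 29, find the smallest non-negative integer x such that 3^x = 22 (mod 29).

Successive powers of 3 modulo 29:
  3^0=1  3^1=3  3^2=9  3^3=27  3^4=23  3^5=11
  3^6=4  3^7=12  3^8=7  3^9=21  3^10=5  3^11=15
  3^12=16  3^13=19  3^14=28  3^15=26  3^16=20  3^17=2
  3^18=6  3^19=18  3^20=25  3^21=17  3^22=22
So 3^22 ≡ 22 (mod 29), giving x = 22.

22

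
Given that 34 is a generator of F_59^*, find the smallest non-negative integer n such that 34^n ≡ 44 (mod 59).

53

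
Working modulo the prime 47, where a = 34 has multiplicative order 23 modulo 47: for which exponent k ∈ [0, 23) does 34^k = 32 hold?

Successive powers of 34 modulo 47:
  34^0=1  34^1=34  34^2=28  34^3=12  34^4=32
So 34^4 ≡ 32 (mod 47), giving k = 4.

4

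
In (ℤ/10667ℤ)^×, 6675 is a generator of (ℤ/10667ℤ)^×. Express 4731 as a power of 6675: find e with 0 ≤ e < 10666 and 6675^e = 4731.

Baby-step giant-step with m = ceil(sqrt(10666)) = 104.
Baby table (6675^j mod 10667 for j=0..103):
  0:1  1:6675  2:10233  3:4474  4:7017  5:10345  6:5384  7:1077
  8:10084  9:1930  10:7681  11:5073  12:5217  13:6387  14:7893  15:1462
  16:9212  17:5512  18:2117  19:7867  20:9251  21:9829  22:6525  23:1014
  24:5572  25:7938  26:3161  27:349  28:4169  29:8539  30:4044  31:6190
  32:4959  33:1624  34:2528  35:9873  36:1549  37:3252  38:10422  39:7343
  40:10327  41:2571  42:8889  43:4221  44:3628  45:2810  46:4164  47:7165
  48:6214  49:5154  50:1875  51:3234  52:7609  53:4488  54:4464  55:4269
  56:4018  57:3312  58:5576  59:2637  60:1425  61:7578  62:236  63:7251
  64:4246  65:10498  66:2627  67:9344  68:1251  69:8831  70:1083  71:7466
  72:9993  73:2524  74:4507  75:3285  76:6690  77:3688  78:8631  79:10125
  80:8930  81:554  82:7168  83:4905  84:3852  85:4630  86:2951  87:6643
  88:9973  89:7695  90:2520  91:9808  92:5021  93:10128  94:7621  95:9919
  96:9923  97:4622  98:2886  99:10115  100:6182  101:4894  102:5096  103:9404
Giant step factor: 6675^(-104) ≡ 9311 (mod 10667).
Scan 4731·9311^i mod 10667 for i = 0, 1, …:
  i=0: 4731   i=1: 6298   i=2: 4179   i=3: 8120
  i=4: 8291   i=5: 422   i=6: 3786   i=7: 7678
  i=8: 10291   i=9: 8507     …   i=65: 5755
  i=66: 4464
Match at i=66, j=54: e = 66·104 + 54 = 6918.

6918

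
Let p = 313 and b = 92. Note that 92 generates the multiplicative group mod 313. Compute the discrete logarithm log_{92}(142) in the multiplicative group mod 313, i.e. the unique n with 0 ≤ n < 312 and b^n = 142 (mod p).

Baby-step giant-step with m = ceil(sqrt(312)) = 18.
Baby table (92^j mod 313 for j=0..17):
  0:1  1:92  2:13  3:257  4:169  5:211  6:6  7:239
  8:78  9:290  10:75  11:14  12:36  13:182  14:155  15:175
  16:137  17:84
Giant step factor: 92^(-18) ≡ 242 (mod 313).
Scan 142·242^i mod 313 for i = 0, 1, …:
  i=0: 142   i=1: 247   i=2: 304   i=3: 13
Match at i=3, j=2: n = 3·18 + 2 = 56.

56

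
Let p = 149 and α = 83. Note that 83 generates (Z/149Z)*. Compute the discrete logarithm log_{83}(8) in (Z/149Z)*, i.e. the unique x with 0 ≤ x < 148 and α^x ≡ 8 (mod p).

Baby-step giant-step with m = ceil(sqrt(148)) = 13.
Baby table (83^j mod 149 for j=0..12):
  0:1  1:83  2:35  3:74  4:33  5:57  6:112  7:58
  8:46  9:93  10:120  11:126  12:28
Giant step factor: 83^(-13) ≡ 72 (mod 149).
Scan 8·72^i mod 149 for i = 0, 1, …:
  i=0: 8   i=1: 129   i=2: 50   i=3: 24
  i=4: 89   i=5: 1
Match at i=5, j=0: x = 5·13 + 0 = 65.

65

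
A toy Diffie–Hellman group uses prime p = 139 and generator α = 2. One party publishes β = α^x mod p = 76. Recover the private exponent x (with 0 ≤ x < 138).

Baby-step giant-step with m = ceil(sqrt(138)) = 12.
Baby table (2^j mod 139 for j=0..11):
  0:1  1:2  2:4  3:8  4:16  5:32  6:64  7:128
  8:117  9:95  10:51  11:102
Giant step factor: 2^(-12) ≡ 77 (mod 139).
Scan 76·77^i mod 139 for i = 0, 1, …:
  i=0: 76   i=1: 14   i=2: 105   i=3: 23
  i=4: 103   i=5: 8
Match at i=5, j=3: x = 5·12 + 3 = 63.

63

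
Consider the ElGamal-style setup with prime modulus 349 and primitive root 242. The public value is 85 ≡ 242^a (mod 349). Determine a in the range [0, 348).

248

Baby-step giant-step with m = ceil(sqrt(348)) = 19.
Baby table (242^j mod 349 for j=0..18):
  0:1  1:242  2:281  3:296  4:87  5:114  6:17  7:275
  8:240  9:146  10:83  11:193  12:289  13:138  14:241  15:39
  16:15  17:140  18:27
Giant step factor: 242^(-19) ≡ 331 (mod 349).
Scan 85·331^i mod 349 for i = 0, 1, …:
  i=0: 85   i=1: 215   i=2: 318   i=3: 209
  i=4: 77   i=5: 10   i=6: 169   i=7: 99
  i=8: 312   i=9: 317   i=10: 227   i=11: 102
  i=12: 258   i=13: 242
Match at i=13, j=1: a = 13·19 + 1 = 248.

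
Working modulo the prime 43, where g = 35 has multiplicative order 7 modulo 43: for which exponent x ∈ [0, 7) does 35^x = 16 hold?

6

Successive powers of 35 modulo 43:
  35^0=1  35^1=35  35^2=21  35^3=4  35^4=11  35^5=41
  35^6=16
So 35^6 ≡ 16 (mod 43), giving x = 6.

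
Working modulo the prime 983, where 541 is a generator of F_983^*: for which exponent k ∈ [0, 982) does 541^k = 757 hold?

718

Baby-step giant-step with m = ceil(sqrt(982)) = 32.
Baby table (541^j mod 983 for j=0..31):
  0:1  1:541  2:730  3:747  4:114  5:728  6:648  7:620
  8:217  9:420  10:147  11:887  12:163  13:696  14:47  15:852
  16:888  17:704  18:443  19:794  20:966  21:633  22:369  23:80
  24:28  25:403  26:780  27:273  28:243  29:724  30:450  31:649
Giant step factor: 541^(-32) ≡ 613 (mod 983).
Scan 757·613^i mod 983 for i = 0, 1, …:
  i=0: 757   i=1: 65   i=2: 525   i=3: 384
  i=4: 455   i=5: 726   i=6: 722   i=7: 236
  i=8: 167   i=9: 139     …   i=21: 502
  i=22: 47
Match at i=22, j=14: k = 22·32 + 14 = 718.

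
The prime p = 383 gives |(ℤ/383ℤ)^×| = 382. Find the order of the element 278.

191

The order of 278 must divide p − 1 = 382 = 2 · 191.
Divisors: 1, 2, 191, 382.
Check each in increasing order: 278^1 ≡ 278;  278^2 ≡ 301;  278^191 ≡ 1.
Smallest exponent giving 1 is 191.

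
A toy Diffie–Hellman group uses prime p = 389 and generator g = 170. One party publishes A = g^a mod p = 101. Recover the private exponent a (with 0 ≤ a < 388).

345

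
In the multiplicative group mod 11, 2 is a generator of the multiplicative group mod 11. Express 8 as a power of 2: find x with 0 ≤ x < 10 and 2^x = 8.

3

Successive powers of 2 modulo 11:
  2^0=1  2^1=2  2^2=4  2^3=8
So 2^3 ≡ 8 (mod 11), giving x = 3.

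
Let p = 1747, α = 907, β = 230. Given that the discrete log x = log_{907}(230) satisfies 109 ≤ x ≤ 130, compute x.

122

Compute 907^109 mod 1747 = 1714, then multiply by 907 repeatedly:
  907^109=1714  907^110=1515  907^111=963  907^112=1688  907^113=644
  907^114=610  907^115=1218  907^116=622  907^117=1620  907^118=113
  907^119=1165  907^120=1467  907^121=1102  907^122=230
Found 230 at exponent 122.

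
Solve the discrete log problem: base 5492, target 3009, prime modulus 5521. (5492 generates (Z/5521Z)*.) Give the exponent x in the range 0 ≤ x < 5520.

3851

Baby-step giant-step with m = ceil(sqrt(5520)) = 75.
Baby table (5492^j mod 5521 for j=0..74):
  0:1  1:5492  2:841  3:3216  4:593  5:4887  6:1823  7:2343
  8:3826  9:4987  10:4444  11:3628  12:5208  13:3556  14:1775  15:3735
  16:2105  17:5207  18:3585  19:934  20:519  21:1512  22:320  23:1762
  24:4112  25:2214  26:2046  27:1397  28:3655  29:4425  30:4179  31:271
  32:3183  33:1550  34:4739  35:594  36:4858  37:2664  38:38  39:4419
  40:4353  41:746  42:450  43:3513  44:3022  45:698  46:1842  47:1792
  48:3242  49:5360  50:4669  51:2624  52:1198  53:3905  54:2696  55:4631
  56:3726  57:2366  58:3159  59:2246  60:1118  61:704  62:1668  63:1317
  64:454  65:3397  66:865  67:2520  68:4214  69:4777  70:5013  71:3690
  72:3410  73:488  74:2411
Giant step factor: 5492^(-75) ≡ 1212 (mod 5521).
Scan 3009·1212^i mod 5521 for i = 0, 1, …:
  i=0: 3009   i=1: 3048   i=2: 627   i=3: 3547
  i=4: 3626   i=5: 5517   i=6: 673   i=7: 4089
  i=8: 3531   i=9: 797     …   i=50: 357
  i=51: 2046
Match at i=51, j=26: x = 51·75 + 26 = 3851.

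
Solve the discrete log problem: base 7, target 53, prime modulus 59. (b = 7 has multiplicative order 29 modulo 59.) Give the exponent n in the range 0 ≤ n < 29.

27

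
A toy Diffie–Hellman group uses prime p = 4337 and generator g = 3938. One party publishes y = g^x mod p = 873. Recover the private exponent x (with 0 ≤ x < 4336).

2733

Baby-step giant-step with m = ceil(sqrt(4336)) = 66.
Baby table (3938^j mod 4337 for j=0..65):
  0:1  1:3938  2:3069  3:2840  4:3134  5:2927  6:3117  7:1036
  8:2988  9:463  10:1754  11:2748  12:809  13:2484  14:2057  15:3287
  16:2598  17:4278  18:1856  19:1083  20:1583  21:1585  22:787  23:2588
  24:3931  25:1525  26:3042  27:602  28:2674  29:4313  30:902  31:73
  32:1232  33:2850  34:3481  35:3258  36:1158  37:2017  38:1899  39:1274
  40:3440  41:2269  42:1102  43:2676  44:3515  45:2703  46:1416  47:3163
  48:30  49:1041  50:993  51:2797  52:2943  53:1070  54:2433  55:721
  56:2900  57:879  58:576  59:37  60:2585  61:791  62:992  63:3196
  64:4211  65:2567
Giant step factor: 3938^(-66) ≡ 1225 (mod 4337).
Scan 873·1225^i mod 4337 for i = 0, 1, …:
  i=0: 873   i=1: 2523   i=2: 2731   i=3: 1648
  i=4: 2095   i=5: 3208   i=6: 478   i=7: 55
  i=8: 2320   i=9: 1265     …   i=40: 3024
  i=41: 602
Match at i=41, j=27: x = 41·66 + 27 = 2733.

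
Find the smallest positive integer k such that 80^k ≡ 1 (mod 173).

The order of 80 must divide p − 1 = 172 = 2^2 · 43.
Divisors: 1, 2, 4, 43, 86, 172.
Check each in increasing order: 80^1 ≡ 80;  80^2 ≡ 172;  80^4 ≡ 1.
Smallest exponent giving 1 is 4.

4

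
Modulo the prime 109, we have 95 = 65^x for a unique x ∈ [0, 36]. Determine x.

Compute 65^0 mod 109 = 1, then multiply by 65 repeatedly:
  65^0=1  65^1=65  65^2=83  65^3=54  65^4=22
  65^5=13  65^6=82  65^7=98  65^8=48  65^9=68
  65^10=60  65^11=85  65^12=75  65^13=79  65^14=12
  65^15=17  65^16=15  65^17=103  65^18=46  65^19=47
  65^20=3  65^21=86  65^22=31  65^23=53  65^24=66
  65^25=39  65^26=28  65^27=76  65^28=35  65^29=95
Found 95 at exponent 29.

29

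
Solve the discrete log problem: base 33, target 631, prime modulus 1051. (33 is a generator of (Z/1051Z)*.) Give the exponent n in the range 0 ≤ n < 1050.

Baby-step giant-step with m = ceil(sqrt(1050)) = 33.
Baby table (33^j mod 1051 for j=0..32):
  0:1  1:33  2:38  3:203  4:393  5:357  6:220  7:954
  8:1003  9:518  10:278  11:766  12:54  13:731  14:1001  15:452
  16:202  17:360  18:319  19:17  20:561  21:646  22:298  23:375
  24:814  25:587  26:453  27:235  28:398  29:522  30:410  31:918
  32:866
Giant step factor: 33^(-33) ≡ 434 (mod 1051).
Scan 631·434^i mod 1051 for i = 0, 1, …:
  i=0: 631   i=1: 594   i=2: 301   i=3: 310
  i=4: 12   i=5: 1004   i=6: 622   i=7: 892
  i=8: 360
Match at i=8, j=17: n = 8·33 + 17 = 281.

281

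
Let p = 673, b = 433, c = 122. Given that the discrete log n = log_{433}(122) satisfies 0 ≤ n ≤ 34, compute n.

9

Compute 433^0 mod 673 = 1, then multiply by 433 repeatedly:
  433^0=1  433^1=433  433^2=395  433^3=93  433^4=562
  433^5=393  433^6=573  433^7=445  433^8=207  433^9=122
Found 122 at exponent 9.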